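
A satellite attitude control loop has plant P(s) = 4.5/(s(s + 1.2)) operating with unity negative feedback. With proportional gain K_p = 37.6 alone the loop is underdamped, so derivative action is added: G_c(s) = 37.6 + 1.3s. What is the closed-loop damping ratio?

Forward path: (37.6 + 1.3s)·4.5/(s(s+1.2)). The closed-loop characteristic equation is s² + (1.2 + 4.5·1.3)s + 4.5·37.6 = 0.
That is s² + 7.05s + 169.2 = 0, so ω_n = 13.01 rad/s and ζ = 7.05/(2·13.01) = 0.271.

ζ = 0.271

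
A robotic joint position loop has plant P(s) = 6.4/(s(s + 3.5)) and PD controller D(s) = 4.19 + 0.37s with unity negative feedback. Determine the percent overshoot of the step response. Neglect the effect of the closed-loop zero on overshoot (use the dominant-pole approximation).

Forward path: (4.19 + 0.37s)·6.4/(s(s+3.5)). The closed-loop characteristic equation is s² + (3.5 + 6.4·0.37)s + 6.4·4.19 = 0.
That is s² + 5.868s + 26.82 = 0, so ω_n = 5.178 rad/s and ζ = 5.868/(2·5.178) = 0.5666.
%OS = 100·exp(−πζ/√(1−ζ²)) = 11.5%.

11.5%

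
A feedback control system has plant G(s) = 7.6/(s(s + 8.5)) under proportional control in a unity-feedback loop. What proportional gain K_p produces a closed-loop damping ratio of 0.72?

Closed-loop characteristic equation: s² + 8.5s + K_p·7.6 = 0.
So ω_n = √(7.6K_p) and 2ζω_n = 8.5, giving ζ = 8.5/(2√(7.6K_p)).
Setting ζ = 0.72: √(7.6K_p) = 8.5/(2·0.72) = 5.903, so K_p = 34.84/7.6 = 4.58.

K_p = 4.58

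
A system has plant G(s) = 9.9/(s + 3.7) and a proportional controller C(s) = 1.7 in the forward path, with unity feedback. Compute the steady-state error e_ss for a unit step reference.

The loop is type 0. Static position error constant K_pos = C(0)·G(0) = 1.7·2.676 = 4.549.
Steady-state error to a unit step: e_ss = 1/(1+K_pos) = 1/5.549 = 0.18.

0.18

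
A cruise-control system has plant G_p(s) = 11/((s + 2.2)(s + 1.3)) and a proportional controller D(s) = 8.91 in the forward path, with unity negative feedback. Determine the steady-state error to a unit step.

The loop is type 0. Static position error constant K_pos = D(0)·G_p(0) = 8.91·3.846 = 34.27.
Steady-state error to a unit step: e_ss = 1/(1+K_pos) = 1/35.27 = 0.0284.

0.0284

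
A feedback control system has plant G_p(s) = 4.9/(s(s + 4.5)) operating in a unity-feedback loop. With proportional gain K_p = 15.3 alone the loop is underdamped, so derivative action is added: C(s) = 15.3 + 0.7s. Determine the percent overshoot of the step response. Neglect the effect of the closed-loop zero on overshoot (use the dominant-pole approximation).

Forward path: (15.3 + 0.7s)·4.9/(s(s+4.5)). The closed-loop characteristic equation is s² + (4.5 + 4.9·0.7)s + 4.9·15.3 = 0.
That is s² + 7.93s + 74.97 = 0, so ω_n = 8.659 rad/s and ζ = 7.93/(2·8.659) = 0.4579.
%OS = 100·exp(−πζ/√(1−ζ²)) = 19.8%.

19.8%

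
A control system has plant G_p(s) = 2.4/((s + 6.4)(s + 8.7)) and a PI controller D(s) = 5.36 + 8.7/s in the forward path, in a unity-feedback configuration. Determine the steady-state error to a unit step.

The open loop D(s)G_p(s) has a pole at the origin (type 1), so the static position error constant is infinite and e_ss = 1/(1+∞) = 0.

0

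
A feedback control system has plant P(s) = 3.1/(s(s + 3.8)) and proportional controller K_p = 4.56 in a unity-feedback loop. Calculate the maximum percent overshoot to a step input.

15.9%

From 1 + K_pP(s) = 0: s² + 3.8s + 14.14 = 0 ⇒ ω_n = 3.76, ζ = 0.5053.
%OS = 100·exp(−πζ/√(1−ζ²)) = 100·exp(−π·0.5053/√0.7446) = 15.9%.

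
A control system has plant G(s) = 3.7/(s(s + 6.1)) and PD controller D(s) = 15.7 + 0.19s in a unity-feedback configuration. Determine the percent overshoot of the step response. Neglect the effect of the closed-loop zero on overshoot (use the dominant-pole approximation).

20.9%

Forward path: (15.7 + 0.19s)·3.7/(s(s+6.1)). The closed-loop characteristic equation is s² + (6.1 + 3.7·0.19)s + 3.7·15.7 = 0.
That is s² + 6.803s + 58.09 = 0, so ω_n = 7.622 rad/s and ζ = 6.803/(2·7.622) = 0.4463.
%OS = 100·exp(−πζ/√(1−ζ²)) = 20.9%.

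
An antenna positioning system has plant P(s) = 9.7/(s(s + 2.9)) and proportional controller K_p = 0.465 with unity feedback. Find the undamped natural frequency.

1 + K_p·P(s) = 0 gives s² + 2.9s + 4.51 = 0.
Matching s² + 2ζω_n s + ω_n²: ω_n = √4.51 = 2.124 rad/s and 2ζω_n = 2.9, so ζ = 2.9/(2·2.124) = 0.683.

ω_n = 2.12 rad/s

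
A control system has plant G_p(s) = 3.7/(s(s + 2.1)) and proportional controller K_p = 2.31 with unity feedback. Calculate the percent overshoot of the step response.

Closed-loop characteristic equation: s² + 2.1s + 8.547 = 0, so ω_n = 2.924 rad/s and ζ = 2.1/(2·2.924) = 0.3592.
%OS = 100·exp(−πζ/√(1−ζ²)) = 100·exp(−π·0.3592/√0.871) = 29.8%.

29.8%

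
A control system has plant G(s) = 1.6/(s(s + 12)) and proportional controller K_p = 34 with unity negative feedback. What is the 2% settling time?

T_s ≈ 0.667 s

Closed-loop characteristic equation: s² + 12s + 54.4 = 0, so ω_n = 7.376 rad/s and ζ = 12/(2·7.376) = 0.8135.
2% settling time T_s ≈ 4/(ζω_n) = 4/6 = 0.667 s.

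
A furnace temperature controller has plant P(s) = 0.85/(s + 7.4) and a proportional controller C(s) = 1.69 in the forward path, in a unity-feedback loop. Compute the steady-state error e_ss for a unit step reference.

The loop is type 0. Static position error constant K_pos = C(0)·P(0) = 1.69·0.1149 = 0.1941.
Steady-state error to a unit step: e_ss = 1/(1+K_pos) = 1/1.194 = 0.837.

0.837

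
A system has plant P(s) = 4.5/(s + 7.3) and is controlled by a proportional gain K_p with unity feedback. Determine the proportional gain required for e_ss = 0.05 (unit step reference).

Steady-state error for a unit step on this type-0 loop is 1/(1 + K_p·P(0)).
P(0) = 0.6164. Require 1/(1 + K_p·0.6164) = 0.05, so 1 + 0.6164·K_p = 20.
K_p = (20 − 1)/0.6164 = 30.8.

K_p = 30.8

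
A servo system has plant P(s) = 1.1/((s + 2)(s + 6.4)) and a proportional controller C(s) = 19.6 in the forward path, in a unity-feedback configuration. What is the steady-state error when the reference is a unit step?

0.373

The loop is type 0. Static position error constant K_pos = C(0)·P(0) = 19.6·0.08594 = 1.684.
Steady-state error to a unit step: e_ss = 1/(1+K_pos) = 1/2.684 = 0.373.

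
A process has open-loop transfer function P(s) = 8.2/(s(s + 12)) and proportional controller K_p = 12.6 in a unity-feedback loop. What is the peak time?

T_p = 0.383 s

From 1 + K_pP(s) = 0: s² + 12s + 103.3 = 0 ⇒ ω_n = 10.16, ζ = 0.5903.
Damped frequency ω_d = ω_n√(1−ζ²) = 8.205 rad/s, so peak time T_p = π/ω_d = 0.383 s.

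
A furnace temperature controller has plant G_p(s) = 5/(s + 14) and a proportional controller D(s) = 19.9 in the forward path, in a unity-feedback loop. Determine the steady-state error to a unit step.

0.123

The loop is type 0. Static position error constant K_pos = D(0)·G_p(0) = 19.9·0.3571 = 7.107.
Steady-state error to a unit step: e_ss = 1/(1+K_pos) = 1/8.107 = 0.123.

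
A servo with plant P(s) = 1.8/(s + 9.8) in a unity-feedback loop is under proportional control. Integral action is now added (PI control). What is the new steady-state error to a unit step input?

The integrator makes K_pos = lim_{s→0} C(s)G(s) infinite, so e_ss = 1/(1+K_pos) = 0.

0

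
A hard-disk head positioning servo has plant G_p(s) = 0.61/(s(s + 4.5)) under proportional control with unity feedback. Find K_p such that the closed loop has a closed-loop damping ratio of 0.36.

K_p = 64

Closed-loop characteristic equation: s² + 4.5s + K_p·0.61 = 0.
So ω_n = √(0.61K_p) and 2ζω_n = 4.5, giving ζ = 4.5/(2√(0.61K_p)).
Setting ζ = 0.36: √(0.61K_p) = 4.5/(2·0.36) = 6.25, so K_p = 39.06/0.61 = 64.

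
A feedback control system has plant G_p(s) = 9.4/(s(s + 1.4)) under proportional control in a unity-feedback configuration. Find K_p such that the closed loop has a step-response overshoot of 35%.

From %OS = 100·exp(−πζ/√(1−ζ²)) = 35%, ζ = −ln(0.35)/√(π²+ln²(0.35)) = 0.3169.
Characteristic equation s² + 1.4s + 9.4K_p = 0 gives ζ = 1.4/(2√(9.4K_p)).
Setting ζ = 0.3169: √(9.4K_p) = 1.4/(2·0.3169) = 2.209, so K_p = 4.878/9.4 = 0.519.

K_p = 0.519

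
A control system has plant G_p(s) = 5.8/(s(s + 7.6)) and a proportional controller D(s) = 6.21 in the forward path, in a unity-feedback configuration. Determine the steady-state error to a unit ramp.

The loop has one pole at the origin (type 1). Velocity error constant K_v = lim_{s→0} s·D(s)G_p(s) = 6.21·5.8/7.6 = 4.739.
Steady-state error to a unit ramp: e_ss = 1/K_v = 0.211.

0.211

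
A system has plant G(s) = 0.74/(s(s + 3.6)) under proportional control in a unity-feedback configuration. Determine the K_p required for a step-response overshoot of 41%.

K_p = 58.7

From %OS = 100·exp(−πζ/√(1−ζ²)) = 41%, ζ = −ln(0.41)/√(π²+ln²(0.41)) = 0.273.
Characteristic equation s² + 3.6s + 0.74K_p = 0 gives ζ = 3.6/(2√(0.74K_p)).
Setting ζ = 0.273: √(0.74K_p) = 3.6/(2·0.273) = 6.593, so K_p = 43.47/0.74 = 58.7.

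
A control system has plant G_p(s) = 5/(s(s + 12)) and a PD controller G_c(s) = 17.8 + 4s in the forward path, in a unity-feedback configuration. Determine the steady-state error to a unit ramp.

The loop has one pole at the origin (type 1). Velocity error constant K_v = lim_{s→0} s·G_c(s)G_p(s) = 17.8·5/12 = 7.417.
Steady-state error to a unit ramp: e_ss = 1/K_v = 0.135.

0.135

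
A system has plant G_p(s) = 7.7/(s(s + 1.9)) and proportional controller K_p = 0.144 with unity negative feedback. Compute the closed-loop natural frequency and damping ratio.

ω_n = 1.05 rad/s, ζ = 0.902

With unity feedback the closed-loop characteristic equation is s² + 1.9s + 0.144·7.7 = s² + 1.9s + 1.109 = 0.
Matching s² + 2ζω_n s + ω_n²: ω_n = √1.109 = 1.053 rad/s and 2ζω_n = 1.9, so ζ = 1.9/(2·1.053) = 0.902.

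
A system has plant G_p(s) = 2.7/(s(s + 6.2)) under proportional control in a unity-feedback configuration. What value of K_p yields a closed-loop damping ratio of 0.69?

K_p = 7.48

Closed-loop characteristic equation: s² + 6.2s + K_p·2.7 = 0.
So ω_n = √(2.7K_p) and 2ζω_n = 6.2, giving ζ = 6.2/(2√(2.7K_p)).
Setting ζ = 0.69: √(2.7K_p) = 6.2/(2·0.69) = 4.493, so K_p = 20.18/2.7 = 7.48.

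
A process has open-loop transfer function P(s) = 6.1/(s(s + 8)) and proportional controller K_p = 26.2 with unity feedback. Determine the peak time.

The closed-loop denominator s² + 8s + 159.8 gives ω_n = √159.8 = 12.64 and ζ = 8/(2ω_n) = 0.3164.
Damped frequency ω_d = ω_n√(1−ζ²) = 11.99 rad/s, so peak time T_p = π/ω_d = 0.262 s.

T_p = 0.262 s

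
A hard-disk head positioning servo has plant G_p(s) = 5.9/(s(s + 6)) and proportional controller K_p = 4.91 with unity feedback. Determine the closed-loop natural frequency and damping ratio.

ω_n = 5.38 rad/s, ζ = 0.557

With unity feedback the closed-loop characteristic equation is s² + 6s + 4.91·5.9 = s² + 6s + 28.97 = 0.
Matching s² + 2ζω_n s + ω_n²: ω_n = √28.97 = 5.382 rad/s and 2ζω_n = 6, so ζ = 6/(2·5.382) = 0.557.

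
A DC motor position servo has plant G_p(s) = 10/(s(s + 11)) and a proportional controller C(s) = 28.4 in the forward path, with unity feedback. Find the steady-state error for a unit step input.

The open loop C(s)G_p(s) has a pole at the origin (type 1), so the static position error constant is infinite and e_ss = 1/(1+∞) = 0.

0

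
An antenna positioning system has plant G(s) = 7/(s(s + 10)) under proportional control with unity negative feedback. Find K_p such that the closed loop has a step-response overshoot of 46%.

From %OS = 100·exp(−πζ/√(1−ζ²)) = 46%, ζ = −ln(0.46)/√(π²+ln²(0.46)) = 0.24.
Characteristic equation s² + 10s + 7K_p = 0 gives ζ = 10/(2√(7K_p)).
Setting ζ = 0.24: √(7K_p) = 10/(2·0.24) = 20.84, so K_p = 434.2/7 = 62.

K_p = 62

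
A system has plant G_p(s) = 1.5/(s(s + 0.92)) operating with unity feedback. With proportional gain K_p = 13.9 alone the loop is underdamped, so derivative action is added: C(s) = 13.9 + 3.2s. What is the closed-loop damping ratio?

ζ = 0.626

Forward path: (13.9 + 3.2s)·1.5/(s(s+0.92)). The closed-loop characteristic equation is s² + (0.92 + 1.5·3.2)s + 1.5·13.9 = 0.
That is s² + 5.72s + 20.85 = 0, so ω_n = 4.566 rad/s and ζ = 5.72/(2·4.566) = 0.6263.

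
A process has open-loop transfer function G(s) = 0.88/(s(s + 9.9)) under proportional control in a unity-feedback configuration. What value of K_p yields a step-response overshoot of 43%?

From %OS = 100·exp(−πζ/√(1−ζ²)) = 43%, ζ = −ln(0.43)/√(π²+ln²(0.43)) = 0.2594.
Characteristic equation s² + 9.9s + 0.88K_p = 0 gives ζ = 9.9/(2√(0.88K_p)).
Setting ζ = 0.2594: √(0.88K_p) = 9.9/(2·0.2594) = 19.08, so K_p = 364/0.88 = 414.

K_p = 414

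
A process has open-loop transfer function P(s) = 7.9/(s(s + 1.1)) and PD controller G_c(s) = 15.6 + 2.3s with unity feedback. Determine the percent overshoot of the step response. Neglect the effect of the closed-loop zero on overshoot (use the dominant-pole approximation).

0.413%

Forward path: (15.6 + 2.3s)·7.9/(s(s+1.1)). The closed-loop characteristic equation is s² + (1.1 + 7.9·2.3)s + 7.9·15.6 = 0.
That is s² + 19.27s + 123.2 = 0, so ω_n = 11.1 rad/s and ζ = 19.27/(2·11.1) = 0.8679.
%OS = 100·exp(−πζ/√(1−ζ²)) = 0.413%.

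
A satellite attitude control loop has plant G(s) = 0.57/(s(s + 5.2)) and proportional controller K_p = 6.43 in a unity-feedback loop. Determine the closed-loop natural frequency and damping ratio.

1 + K_p·G(s) = 0 gives s² + 5.2s + 3.665 = 0.
Matching s² + 2ζω_n s + ω_n²: ω_n = √3.665 = 1.914 rad/s and 2ζω_n = 5.2, so ζ = 5.2/(2·1.914) = 1.36.

ω_n = 1.91 rad/s, ζ = 1.36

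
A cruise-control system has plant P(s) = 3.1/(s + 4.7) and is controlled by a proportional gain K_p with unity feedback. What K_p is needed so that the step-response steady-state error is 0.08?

For a type-0 loop with proportional control, e_ss = 1/(1 + K_p·P(0)).
P(0) = 0.6596. Require 1/(1 + K_p·0.6596) = 0.08, so 1 + 0.6596·K_p = 12.5.
K_p = (12.5 − 1)/0.6596 = 17.4.

K_p = 17.4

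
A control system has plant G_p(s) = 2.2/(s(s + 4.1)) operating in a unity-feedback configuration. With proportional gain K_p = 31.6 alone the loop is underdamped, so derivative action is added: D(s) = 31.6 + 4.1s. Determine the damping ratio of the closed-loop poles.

ζ = 0.787

Forward path: (31.6 + 4.1s)·2.2/(s(s+4.1)). The closed-loop characteristic equation is s² + (4.1 + 2.2·4.1)s + 2.2·31.6 = 0.
That is s² + 13.12s + 69.52 = 0, so ω_n = 8.338 rad/s and ζ = 13.12/(2·8.338) = 0.7868.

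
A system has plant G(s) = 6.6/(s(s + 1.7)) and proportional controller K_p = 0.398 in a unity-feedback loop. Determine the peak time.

The closed-loop denominator s² + 1.7s + 2.627 gives ω_n = √2.627 = 1.621 and ζ = 1.7/(2ω_n) = 0.5245.
Damped frequency ω_d = ω_n√(1−ζ²) = 1.38 rad/s, so peak time T_p = π/ω_d = 2.28 s.

T_p = 2.28 s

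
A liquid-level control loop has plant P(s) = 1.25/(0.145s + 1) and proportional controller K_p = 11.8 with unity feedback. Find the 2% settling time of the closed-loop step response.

Closed loop: T(s) = K_p·P/(1+K_p·P) = 14.75/(0.145s + 1 + 14.75), with pole at s = −(1 + 14.75)/0.145 = −108.6.
τ = 1/108.6 = 0.009206 s, so 2% settling time ≈ 4τ = 0.0368 s.

T_s ≈ 0.0368 s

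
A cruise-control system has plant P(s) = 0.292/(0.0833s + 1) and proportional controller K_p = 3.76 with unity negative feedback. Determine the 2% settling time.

Closed loop: T(s) = K_p·P/(1+K_p·P) = 1.098/(0.0833s + 1 + 1.098), with pole at s = −(1 + 1.098)/0.0833 = −25.19.
τ = 1/25.19 = 0.03971 s, so 2% settling time ≈ 4τ = 0.159 s.

T_s ≈ 0.159 s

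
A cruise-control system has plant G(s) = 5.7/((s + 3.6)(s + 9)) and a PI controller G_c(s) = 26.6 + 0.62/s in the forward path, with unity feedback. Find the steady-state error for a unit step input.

0

The open loop G_c(s)G(s) has a pole at the origin (type 1), so the static position error constant is infinite and e_ss = 1/(1+∞) = 0.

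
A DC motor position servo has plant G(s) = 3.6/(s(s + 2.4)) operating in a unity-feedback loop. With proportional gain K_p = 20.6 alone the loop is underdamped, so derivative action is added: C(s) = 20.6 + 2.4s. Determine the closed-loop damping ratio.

ζ = 0.641

Forward path: (20.6 + 2.4s)·3.6/(s(s+2.4)). The closed-loop characteristic equation is s² + (2.4 + 3.6·2.4)s + 3.6·20.6 = 0.
That is s² + 11.04s + 74.16 = 0, so ω_n = 8.612 rad/s and ζ = 11.04/(2·8.612) = 0.641.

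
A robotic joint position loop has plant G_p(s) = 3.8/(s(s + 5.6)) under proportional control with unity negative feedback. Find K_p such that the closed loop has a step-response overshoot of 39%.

From %OS = 100·exp(−πζ/√(1−ζ²)) = 39%, ζ = −ln(0.39)/√(π²+ln²(0.39)) = 0.2871.
Characteristic equation s² + 5.6s + 3.8K_p = 0 gives ζ = 5.6/(2√(3.8K_p)).
Setting ζ = 0.2871: √(3.8K_p) = 5.6/(2·0.2871) = 9.753, so K_p = 95.11/3.8 = 25.

K_p = 25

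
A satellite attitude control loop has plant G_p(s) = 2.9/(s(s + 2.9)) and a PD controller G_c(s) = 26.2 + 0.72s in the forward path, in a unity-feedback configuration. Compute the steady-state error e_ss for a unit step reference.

0

The open loop G_c(s)G_p(s) has a pole at the origin (type 1), so the static position error constant is infinite and e_ss = 1/(1+∞) = 0.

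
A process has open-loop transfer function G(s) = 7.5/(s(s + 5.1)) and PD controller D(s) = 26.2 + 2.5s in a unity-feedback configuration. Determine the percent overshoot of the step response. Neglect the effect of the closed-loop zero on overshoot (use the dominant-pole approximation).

Forward path: (26.2 + 2.5s)·7.5/(s(s+5.1)). The closed-loop characteristic equation is s² + (5.1 + 7.5·2.5)s + 7.5·26.2 = 0.
That is s² + 23.85s + 196.5 = 0, so ω_n = 14.02 rad/s and ζ = 23.85/(2·14.02) = 0.8507.
%OS = 100·exp(−πζ/√(1−ζ²)) = 0.619%.

0.619%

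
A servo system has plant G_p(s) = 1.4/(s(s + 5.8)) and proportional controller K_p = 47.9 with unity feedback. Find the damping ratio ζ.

ζ = 0.354

With unity feedback the closed-loop characteristic equation is s² + 5.8s + 47.9·1.4 = s² + 5.8s + 67.06 = 0.
So ω_n² = 67.06 ⇒ ω_n = 8.189 rad/s, and ζ = 5.8/(2ω_n) = 0.354.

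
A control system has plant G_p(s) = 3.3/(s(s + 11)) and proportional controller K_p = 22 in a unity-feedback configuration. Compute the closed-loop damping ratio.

ζ = 0.645

1 + K_p·G_p(s) = 0 gives s² + 11s + 72.6 = 0.
Matching s² + 2ζω_n s + ω_n²: ω_n = √72.6 = 8.521 rad/s and 2ζω_n = 11, so ζ = 11/(2·8.521) = 0.645.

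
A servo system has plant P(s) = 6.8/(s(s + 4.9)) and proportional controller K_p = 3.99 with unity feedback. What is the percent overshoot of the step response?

From 1 + K_pP(s) = 0: s² + 4.9s + 27.13 = 0 ⇒ ω_n = 5.209, ζ = 0.4704.
%OS = 100·exp(−πζ/√(1−ζ²)) = 100·exp(−π·0.4704/√0.7788) = 18.7%.

18.7%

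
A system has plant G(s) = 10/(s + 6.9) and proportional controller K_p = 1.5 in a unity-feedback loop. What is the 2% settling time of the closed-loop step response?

Closed-loop transfer function: T(s) = K_p·G(s)/(1 + K_p·G(s)) = 15/(s + 6.9 + 15) = 15/(s + 21.9).
Time constant τ = 1/21.9 = 0.04566 s, so the 2% settling time is about 4τ = 0.183 s.

T_s ≈ 0.183 s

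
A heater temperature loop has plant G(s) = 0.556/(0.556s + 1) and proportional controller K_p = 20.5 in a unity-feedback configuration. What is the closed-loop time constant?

τ = 0.0448 s

Closed loop: T(s) = K_p·G/(1+K_p·G) = 11.4/(0.556s + 1 + 11.4), with pole at s = −(1 + 11.4)/0.556 = −22.3.
Closed-loop time constant τ = 1/22.3 = 0.0448 s.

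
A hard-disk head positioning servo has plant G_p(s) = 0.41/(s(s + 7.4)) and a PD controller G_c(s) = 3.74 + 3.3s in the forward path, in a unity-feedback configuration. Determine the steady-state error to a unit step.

The open loop G_c(s)G_p(s) has a pole at the origin (type 1), so the static position error constant is infinite and e_ss = 1/(1+∞) = 0.

0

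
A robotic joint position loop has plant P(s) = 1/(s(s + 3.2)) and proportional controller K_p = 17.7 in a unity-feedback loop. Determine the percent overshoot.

From 1 + K_pP(s) = 0: s² + 3.2s + 17.7 = 0 ⇒ ω_n = 4.207, ζ = 0.3803.
%OS = 100·exp(−πζ/√(1−ζ²)) = 100·exp(−π·0.3803/√0.8554) = 27.5%.

27.5%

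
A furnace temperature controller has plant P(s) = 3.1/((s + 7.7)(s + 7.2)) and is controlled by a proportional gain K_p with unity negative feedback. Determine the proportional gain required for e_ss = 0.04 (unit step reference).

Steady-state error for a unit step on this type-0 loop is 1/(1 + K_p·P(0)).
P(0) = 0.05592. Require 1/(1 + K_p·0.05592) = 0.04, so 1 + 0.05592·K_p = 25.
K_p = (25 − 1)/0.05592 = 429.

K_p = 429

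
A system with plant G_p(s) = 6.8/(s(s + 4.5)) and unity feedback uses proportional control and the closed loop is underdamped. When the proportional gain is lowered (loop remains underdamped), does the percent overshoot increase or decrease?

ζ = 4.5/(2√(6.8K_p)) rises as K_p falls; higher damping means less overshoot.

decrease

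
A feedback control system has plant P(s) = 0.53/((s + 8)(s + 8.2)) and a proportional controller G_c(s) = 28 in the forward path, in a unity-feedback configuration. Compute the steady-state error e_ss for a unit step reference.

0.816

The loop is type 0. Static position error constant K_pos = G_c(0)·P(0) = 28·0.008079 = 0.2262.
Steady-state error to a unit step: e_ss = 1/(1+K_pos) = 1/1.226 = 0.816.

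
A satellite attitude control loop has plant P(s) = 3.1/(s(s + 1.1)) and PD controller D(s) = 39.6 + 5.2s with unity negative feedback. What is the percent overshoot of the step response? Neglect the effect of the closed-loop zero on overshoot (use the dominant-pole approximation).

Forward path: (39.6 + 5.2s)·3.1/(s(s+1.1)). The closed-loop characteristic equation is s² + (1.1 + 3.1·5.2)s + 3.1·39.6 = 0.
That is s² + 17.22s + 122.8 = 0, so ω_n = 11.08 rad/s and ζ = 17.22/(2·11.08) = 0.7771.
%OS = 100·exp(−πζ/√(1−ζ²)) = 2.07%.

2.07%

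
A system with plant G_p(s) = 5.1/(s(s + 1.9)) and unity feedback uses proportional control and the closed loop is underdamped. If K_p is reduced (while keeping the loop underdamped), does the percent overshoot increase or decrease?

decrease

ζ = 1.9/(2√(5.1K_p)) rises as K_p falls; higher damping means less overshoot.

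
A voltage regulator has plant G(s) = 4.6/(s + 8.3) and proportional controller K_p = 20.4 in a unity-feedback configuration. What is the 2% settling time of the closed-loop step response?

Closed-loop transfer function: T(s) = K_p·G(s)/(1 + K_p·G(s)) = 93.84/(s + 8.3 + 93.84) = 93.84/(s + 102.1).
Time constant τ = 1/102.1 = 0.00979 s, so the 2% settling time is about 4τ = 0.0392 s.

T_s ≈ 0.0392 s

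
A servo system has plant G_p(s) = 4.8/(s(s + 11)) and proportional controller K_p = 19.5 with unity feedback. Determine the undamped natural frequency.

ω_n = 9.67 rad/s

The closed-loop denominator is s(s+11) + 19.5·4.8 = s² + 11s + 93.6.
So ω_n² = 93.6 ⇒ ω_n = 9.675 rad/s, and ζ = 11/(2ω_n) = 0.568.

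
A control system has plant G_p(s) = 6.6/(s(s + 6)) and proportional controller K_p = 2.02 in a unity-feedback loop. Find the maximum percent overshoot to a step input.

1.08%

Closed-loop characteristic equation: s² + 6s + 13.33 = 0, so ω_n = 3.651 rad/s and ζ = 6/(2·3.651) = 0.8216.
%OS = 100·exp(−πζ/√(1−ζ²)) = 100·exp(−π·0.8216/√0.3249) = 1.08%.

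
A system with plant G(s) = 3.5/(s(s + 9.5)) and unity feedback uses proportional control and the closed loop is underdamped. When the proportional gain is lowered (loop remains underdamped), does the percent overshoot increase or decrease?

ζ = 9.5/(2√(3.5K_p)) rises as K_p falls; higher damping means less overshoot.

decrease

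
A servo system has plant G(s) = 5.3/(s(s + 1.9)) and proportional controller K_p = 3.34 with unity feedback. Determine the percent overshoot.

48.3%

From 1 + K_pG(s) = 0: s² + 1.9s + 17.7 = 0 ⇒ ω_n = 4.207, ζ = 0.2258.
%OS = 100·exp(−πζ/√(1−ζ²)) = 100·exp(−π·0.2258/√0.949) = 48.3%.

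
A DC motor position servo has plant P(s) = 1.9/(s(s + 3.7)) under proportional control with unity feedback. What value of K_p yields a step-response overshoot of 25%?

From %OS = 100·exp(−πζ/√(1−ζ²)) = 25%, ζ = −ln(0.25)/√(π²+ln²(0.25)) = 0.4037.
Characteristic equation s² + 3.7s + 1.9K_p = 0 gives ζ = 3.7/(2√(1.9K_p)).
Setting ζ = 0.4037: √(1.9K_p) = 3.7/(2·0.4037) = 4.582, so K_p = 21/1.9 = 11.1.

K_p = 11.1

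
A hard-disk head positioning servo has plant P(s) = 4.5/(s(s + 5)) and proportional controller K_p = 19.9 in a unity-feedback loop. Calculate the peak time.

T_p = 0.344 s

From 1 + K_pP(s) = 0: s² + 5s + 89.55 = 0 ⇒ ω_n = 9.463, ζ = 0.2642.
Damped frequency ω_d = ω_n√(1−ζ²) = 9.127 rad/s, so peak time T_p = π/ω_d = 0.344 s.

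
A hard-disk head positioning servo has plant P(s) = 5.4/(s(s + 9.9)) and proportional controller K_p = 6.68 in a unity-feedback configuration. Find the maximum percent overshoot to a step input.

The closed-loop denominator s² + 9.9s + 36.07 gives ω_n = √36.07 = 6.006 and ζ = 9.9/(2ω_n) = 0.8242.
%OS = 100·exp(−πζ/√(1−ζ²)) = 100·exp(−π·0.8242/√0.3207) = 1.03%.

1.03%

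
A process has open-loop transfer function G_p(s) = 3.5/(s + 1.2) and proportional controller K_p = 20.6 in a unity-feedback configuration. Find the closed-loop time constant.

Closed-loop transfer function: T(s) = K_p·G_p(s)/(1 + K_p·G_p(s)) = 72.1/(s + 1.2 + 72.1) = 72.1/(s + 73.3).
Time constant τ = 1/73.3 = 0.0136 s.

τ = 0.0136 s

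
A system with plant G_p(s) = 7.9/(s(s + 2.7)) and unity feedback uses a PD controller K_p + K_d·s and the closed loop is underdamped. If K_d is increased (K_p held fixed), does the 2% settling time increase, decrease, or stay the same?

decrease

Characteristic equation s² + (2.7 + 7.9K_d)s + 7.9K_p = 0: raising K_d increases ζω_n = (2.7+7.9K_d)/2 while the loop stays underdamped, so T_s ≈ 4/(ζω_n) decreases.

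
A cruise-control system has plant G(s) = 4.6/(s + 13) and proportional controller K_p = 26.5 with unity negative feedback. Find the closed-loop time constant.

Closed-loop transfer function: T(s) = K_p·G(s)/(1 + K_p·G(s)) = 121.9/(s + 13 + 121.9) = 121.9/(s + 134.9).
Time constant τ = 1/134.9 = 0.00741 s.

τ = 0.00741 s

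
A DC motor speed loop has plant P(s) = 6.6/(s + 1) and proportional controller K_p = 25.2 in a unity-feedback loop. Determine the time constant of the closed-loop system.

Closed-loop transfer function: T(s) = K_p·P(s)/(1 + K_p·P(s)) = 166.3/(s + 1 + 166.3) = 166.3/(s + 167.3).
Time constant τ = 1/167.3 = 0.00598 s.

τ = 0.00598 s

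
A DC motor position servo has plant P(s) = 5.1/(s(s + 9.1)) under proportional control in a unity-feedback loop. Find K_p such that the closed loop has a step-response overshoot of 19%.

K_p = 18.6

From %OS = 100·exp(−πζ/√(1−ζ²)) = 19%, ζ = −ln(0.19)/√(π²+ln²(0.19)) = 0.4673.
Characteristic equation s² + 9.1s + 5.1K_p = 0 gives ζ = 9.1/(2√(5.1K_p)).
Setting ζ = 0.4673: √(5.1K_p) = 9.1/(2·0.4673) = 9.736, so K_p = 94.79/5.1 = 18.6.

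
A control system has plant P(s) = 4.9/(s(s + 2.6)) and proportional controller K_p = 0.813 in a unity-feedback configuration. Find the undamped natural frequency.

ω_n = 2 rad/s

The closed-loop denominator is s(s+2.6) + 0.813·4.9 = s² + 2.6s + 3.984.
Matching s² + 2ζω_n s + ω_n²: ω_n = √3.984 = 1.996 rad/s and 2ζω_n = 2.6, so ζ = 2.6/(2·1.996) = 0.651.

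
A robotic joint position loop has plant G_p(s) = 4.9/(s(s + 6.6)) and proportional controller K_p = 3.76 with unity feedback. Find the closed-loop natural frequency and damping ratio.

ω_n = 4.29 rad/s, ζ = 0.769

The closed-loop denominator is s(s+6.6) + 3.76·4.9 = s² + 6.6s + 18.42.
So ω_n² = 18.42 ⇒ ω_n = 4.292 rad/s, and ζ = 6.6/(2ω_n) = 0.769.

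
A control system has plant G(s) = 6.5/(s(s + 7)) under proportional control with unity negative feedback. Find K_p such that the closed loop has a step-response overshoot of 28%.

K_p = 13.4

From %OS = 100·exp(−πζ/√(1−ζ²)) = 28%, ζ = −ln(0.28)/√(π²+ln²(0.28)) = 0.3755.
Characteristic equation s² + 7s + 6.5K_p = 0 gives ζ = 7/(2√(6.5K_p)).
Setting ζ = 0.3755: √(6.5K_p) = 7/(2·0.3755) = 9.32, so K_p = 86.86/6.5 = 13.4.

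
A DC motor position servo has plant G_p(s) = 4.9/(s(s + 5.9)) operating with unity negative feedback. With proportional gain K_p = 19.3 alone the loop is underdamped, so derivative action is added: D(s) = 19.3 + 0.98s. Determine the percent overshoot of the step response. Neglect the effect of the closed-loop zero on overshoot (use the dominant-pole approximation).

12.6%

Forward path: (19.3 + 0.98s)·4.9/(s(s+5.9)). The closed-loop characteristic equation is s² + (5.9 + 4.9·0.98)s + 4.9·19.3 = 0.
That is s² + 10.7s + 94.57 = 0, so ω_n = 9.725 rad/s and ζ = 10.7/(2·9.725) = 0.5502.
%OS = 100·exp(−πζ/√(1−ζ²)) = 12.6%.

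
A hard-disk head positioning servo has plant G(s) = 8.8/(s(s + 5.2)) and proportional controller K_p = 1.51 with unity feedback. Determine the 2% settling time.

The closed-loop denominator s² + 5.2s + 13.29 gives ω_n = √13.29 = 3.645 and ζ = 5.2/(2ω_n) = 0.7133.
2% settling time T_s ≈ 4/(ζω_n) = 4/2.6 = 1.54 s.

T_s ≈ 1.54 s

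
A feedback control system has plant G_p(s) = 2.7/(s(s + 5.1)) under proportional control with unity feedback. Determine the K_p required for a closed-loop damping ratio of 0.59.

Closed-loop characteristic equation: s² + 5.1s + K_p·2.7 = 0.
So ω_n = √(2.7K_p) and 2ζω_n = 5.1, giving ζ = 5.1/(2√(2.7K_p)).
Setting ζ = 0.59: √(2.7K_p) = 5.1/(2·0.59) = 4.322, so K_p = 18.68/2.7 = 6.92.

K_p = 6.92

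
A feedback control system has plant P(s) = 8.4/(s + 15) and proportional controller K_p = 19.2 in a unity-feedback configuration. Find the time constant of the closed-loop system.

Closed-loop transfer function: T(s) = K_p·P(s)/(1 + K_p·P(s)) = 161.3/(s + 15 + 161.3) = 161.3/(s + 176.3).
Time constant τ = 1/176.3 = 0.00567 s.

τ = 0.00567 s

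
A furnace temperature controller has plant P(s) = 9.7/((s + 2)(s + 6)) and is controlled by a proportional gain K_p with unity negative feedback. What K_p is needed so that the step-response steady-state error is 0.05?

K_p = 23.5

Steady-state error for a unit step on this type-0 loop is 1/(1 + K_p·P(0)).
P(0) = 0.8083. Require 1/(1 + K_p·0.8083) = 0.05, so 1 + 0.8083·K_p = 20.
K_p = (20 − 1)/0.8083 = 23.5.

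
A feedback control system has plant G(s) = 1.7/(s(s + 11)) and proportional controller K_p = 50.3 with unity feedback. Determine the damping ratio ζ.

With unity feedback the closed-loop characteristic equation is s² + 11s + 50.3·1.7 = s² + 11s + 85.51 = 0.
Matching s² + 2ζω_n s + ω_n²: ω_n = √85.51 = 9.247 rad/s and 2ζω_n = 11, so ζ = 11/(2·9.247) = 0.595.

ζ = 0.595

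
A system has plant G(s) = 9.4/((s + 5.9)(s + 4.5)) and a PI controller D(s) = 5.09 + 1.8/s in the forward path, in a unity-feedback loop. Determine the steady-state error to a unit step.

0

The open loop D(s)G(s) has a pole at the origin (type 1), so the static position error constant is infinite and e_ss = 1/(1+∞) = 0.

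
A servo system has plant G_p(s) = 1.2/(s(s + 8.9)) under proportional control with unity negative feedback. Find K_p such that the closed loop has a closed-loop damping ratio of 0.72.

Closed-loop characteristic equation: s² + 8.9s + K_p·1.2 = 0.
So ω_n = √(1.2K_p) and 2ζω_n = 8.9, giving ζ = 8.9/(2√(1.2K_p)).
Setting ζ = 0.72: √(1.2K_p) = 8.9/(2·0.72) = 6.181, so K_p = 38.2/1.2 = 31.8.

K_p = 31.8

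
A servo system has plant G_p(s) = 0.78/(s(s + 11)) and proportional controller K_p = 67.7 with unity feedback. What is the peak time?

From 1 + K_pG_p(s) = 0: s² + 11s + 52.81 = 0 ⇒ ω_n = 7.267, ζ = 0.7569.
Damped frequency ω_d = ω_n√(1−ζ²) = 4.749 rad/s, so peak time T_p = π/ω_d = 0.661 s.

T_p = 0.661 s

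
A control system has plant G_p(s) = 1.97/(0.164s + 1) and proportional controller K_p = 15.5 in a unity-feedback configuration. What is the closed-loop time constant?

τ = 0.0052 s

Closed loop: T(s) = K_p·G_p/(1+K_p·G_p) = 30.54/(0.164s + 1 + 30.54), with pole at s = −(1 + 30.54)/0.164 = −192.3.
Closed-loop time constant τ = 1/192.3 = 0.0052 s.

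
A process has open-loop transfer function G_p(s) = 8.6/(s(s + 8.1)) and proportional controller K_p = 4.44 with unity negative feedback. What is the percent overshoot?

Closed-loop characteristic equation: s² + 8.1s + 38.18 = 0, so ω_n = 6.179 rad/s and ζ = 8.1/(2·6.179) = 0.6554.
%OS = 100·exp(−πζ/√(1−ζ²)) = 100·exp(−π·0.6554/√0.5704) = 6.55%.

6.55%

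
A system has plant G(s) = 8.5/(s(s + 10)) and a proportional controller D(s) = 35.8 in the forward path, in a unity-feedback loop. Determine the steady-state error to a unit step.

The open loop D(s)G(s) has a pole at the origin (type 1), so the static position error constant is infinite and e_ss = 1/(1+∞) = 0.

0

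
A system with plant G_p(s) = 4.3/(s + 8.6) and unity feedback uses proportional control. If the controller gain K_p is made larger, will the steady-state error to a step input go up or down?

decrease

e_ss = 1/(1 + K_p·G_p(0)); a larger K_p raises the denominator, so e_ss decreases.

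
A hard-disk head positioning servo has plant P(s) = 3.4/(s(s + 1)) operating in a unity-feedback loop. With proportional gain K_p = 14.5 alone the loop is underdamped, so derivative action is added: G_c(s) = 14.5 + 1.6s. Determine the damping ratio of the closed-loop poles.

Forward path: (14.5 + 1.6s)·3.4/(s(s+1)). The closed-loop characteristic equation is s² + (1 + 3.4·1.6)s + 3.4·14.5 = 0.
That is s² + 6.44s + 49.3 = 0, so ω_n = 7.021 rad/s and ζ = 6.44/(2·7.021) = 0.4586.

ζ = 0.459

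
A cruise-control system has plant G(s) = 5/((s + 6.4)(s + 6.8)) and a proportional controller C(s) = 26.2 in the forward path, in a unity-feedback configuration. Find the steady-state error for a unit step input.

0.249

The loop is type 0. Static position error constant K_pos = C(0)·G(0) = 26.2·0.1149 = 3.01.
Steady-state error to a unit step: e_ss = 1/(1+K_pos) = 1/4.01 = 0.249.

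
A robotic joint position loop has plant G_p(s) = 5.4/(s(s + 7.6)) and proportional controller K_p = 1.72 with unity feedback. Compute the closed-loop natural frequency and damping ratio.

ω_n = 3.05 rad/s, ζ = 1.25

1 + K_p·G_p(s) = 0 gives s² + 7.6s + 9.288 = 0.
So ω_n² = 9.288 ⇒ ω_n = 3.048 rad/s, and ζ = 7.6/(2ω_n) = 1.25.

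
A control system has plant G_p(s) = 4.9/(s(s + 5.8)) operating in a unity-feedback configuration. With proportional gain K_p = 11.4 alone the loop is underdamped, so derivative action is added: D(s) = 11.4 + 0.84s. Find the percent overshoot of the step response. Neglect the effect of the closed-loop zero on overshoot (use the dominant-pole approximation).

6.17%

Forward path: (11.4 + 0.84s)·4.9/(s(s+5.8)). The closed-loop characteristic equation is s² + (5.8 + 4.9·0.84)s + 4.9·11.4 = 0.
That is s² + 9.916s + 55.86 = 0, so ω_n = 7.474 rad/s and ζ = 9.916/(2·7.474) = 0.6634.
%OS = 100·exp(−πζ/√(1−ζ²)) = 6.17%.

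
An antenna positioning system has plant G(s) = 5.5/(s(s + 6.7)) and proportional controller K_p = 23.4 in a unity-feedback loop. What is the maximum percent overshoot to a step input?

Closed-loop characteristic equation: s² + 6.7s + 128.7 = 0, so ω_n = 11.34 rad/s and ζ = 6.7/(2·11.34) = 0.2953.
%OS = 100·exp(−πζ/√(1−ζ²)) = 100·exp(−π·0.2953/√0.9128) = 37.9%.

37.9%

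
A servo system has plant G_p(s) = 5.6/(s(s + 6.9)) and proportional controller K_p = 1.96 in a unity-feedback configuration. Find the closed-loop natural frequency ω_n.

With unity feedback the closed-loop characteristic equation is s² + 6.9s + 1.96·5.6 = s² + 6.9s + 10.98 = 0.
Matching s² + 2ζω_n s + ω_n²: ω_n = √10.98 = 3.313 rad/s and 2ζω_n = 6.9, so ζ = 6.9/(2·3.313) = 1.04.

ω_n = 3.31 rad/s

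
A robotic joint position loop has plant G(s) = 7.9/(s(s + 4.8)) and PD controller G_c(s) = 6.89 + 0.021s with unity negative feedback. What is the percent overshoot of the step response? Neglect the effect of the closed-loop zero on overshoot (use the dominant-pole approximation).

32.5%

Forward path: (6.89 + 0.021s)·7.9/(s(s+4.8)). The closed-loop characteristic equation is s² + (4.8 + 7.9·0.021)s + 7.9·6.89 = 0.
That is s² + 4.966s + 54.43 = 0, so ω_n = 7.378 rad/s and ζ = 4.966/(2·7.378) = 0.3365.
%OS = 100·exp(−πζ/√(1−ζ²)) = 32.5%.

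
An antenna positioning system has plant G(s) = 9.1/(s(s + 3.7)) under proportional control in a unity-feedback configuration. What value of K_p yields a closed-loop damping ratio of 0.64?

Closed-loop characteristic equation: s² + 3.7s + K_p·9.1 = 0.
So ω_n = √(9.1K_p) and 2ζω_n = 3.7, giving ζ = 3.7/(2√(9.1K_p)).
Setting ζ = 0.64: √(9.1K_p) = 3.7/(2·0.64) = 2.891, so K_p = 8.356/9.1 = 0.918.

K_p = 0.918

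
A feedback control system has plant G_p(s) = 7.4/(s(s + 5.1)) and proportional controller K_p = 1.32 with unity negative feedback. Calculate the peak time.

The closed-loop denominator s² + 5.1s + 9.768 gives ω_n = √9.768 = 3.125 and ζ = 5.1/(2ω_n) = 0.8159.
Damped frequency ω_d = ω_n√(1−ζ²) = 1.807 rad/s, so peak time T_p = π/ω_d = 1.74 s.

T_p = 1.74 s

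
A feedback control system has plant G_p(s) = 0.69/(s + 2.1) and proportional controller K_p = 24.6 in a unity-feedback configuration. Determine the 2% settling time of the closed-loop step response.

Closed-loop transfer function: T(s) = K_p·G_p(s)/(1 + K_p·G_p(s)) = 16.97/(s + 2.1 + 16.97) = 16.97/(s + 19.07).
Time constant τ = 1/19.07 = 0.05243 s, so the 2% settling time is about 4τ = 0.21 s.

T_s ≈ 0.21 s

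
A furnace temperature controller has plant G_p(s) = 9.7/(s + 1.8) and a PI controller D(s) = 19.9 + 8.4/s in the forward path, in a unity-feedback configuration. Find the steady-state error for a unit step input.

The open loop D(s)G_p(s) has a pole at the origin (type 1), so the static position error constant is infinite and e_ss = 1/(1+∞) = 0.

0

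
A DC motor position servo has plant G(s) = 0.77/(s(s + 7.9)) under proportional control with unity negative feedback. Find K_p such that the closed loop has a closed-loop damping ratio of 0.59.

K_p = 58.2

Closed-loop characteristic equation: s² + 7.9s + K_p·0.77 = 0.
So ω_n = √(0.77K_p) and 2ζω_n = 7.9, giving ζ = 7.9/(2√(0.77K_p)).
Setting ζ = 0.59: √(0.77K_p) = 7.9/(2·0.59) = 6.695, so K_p = 44.82/0.77 = 58.2.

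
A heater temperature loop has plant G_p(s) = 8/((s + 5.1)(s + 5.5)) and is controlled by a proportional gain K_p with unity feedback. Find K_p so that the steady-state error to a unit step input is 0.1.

K_p = 31.6

The loop is type 0, so e_ss(step) = 1/(1 + K_pos) with K_pos = K_p·G_p(0).
G_p(0) = 0.2852. Require 1/(1 + K_p·0.2852) = 0.1, so 1 + 0.2852·K_p = 10.
K_p = (10 − 1)/0.2852 = 31.6.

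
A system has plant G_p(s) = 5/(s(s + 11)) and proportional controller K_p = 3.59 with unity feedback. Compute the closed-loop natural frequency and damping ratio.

ω_n = 4.24 rad/s, ζ = 1.3

With unity feedback the closed-loop characteristic equation is s² + 11s + 3.59·5 = s² + 11s + 17.95 = 0.
Matching s² + 2ζω_n s + ω_n²: ω_n = √17.95 = 4.237 rad/s and 2ζω_n = 11, so ζ = 11/(2·4.237) = 1.3.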